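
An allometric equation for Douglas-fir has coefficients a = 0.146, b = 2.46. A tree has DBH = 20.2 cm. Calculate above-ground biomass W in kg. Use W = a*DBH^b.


Formula: W = a * DBH^b  (allometric power law)
DBH^b = 20.2^2.46 = 1626.1641
W = 0.146 * 1626.1641 = 237.4 kg

237.4


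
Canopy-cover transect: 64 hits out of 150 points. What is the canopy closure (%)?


Formula: Canopy closure = covered points / total points * 100
Closure = 64 / 150 * 100
Closure = 0.4267 * 100 = 42.7%

42.7


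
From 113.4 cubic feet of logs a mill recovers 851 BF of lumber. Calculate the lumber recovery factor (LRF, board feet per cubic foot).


Formula: LRF = Lumber Output (BF) / Log Input (ft^3)
LRF = 851 BF / 113.4 ft^3
LRF = 7.5 BF/ft^3

7.5


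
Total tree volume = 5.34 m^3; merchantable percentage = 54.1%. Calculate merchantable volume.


Formula: MV = V_total * (merchantable_pct / 100)
Merchantable fraction = 54.1% / 100 = 0.541
MV = 5.34 m^3 * 0.541 = 2.889 m^3

2.889


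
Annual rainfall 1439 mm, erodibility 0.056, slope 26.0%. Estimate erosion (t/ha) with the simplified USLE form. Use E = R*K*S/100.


Formula: E = R * K * S / 100  (simplified USLE)
R * K = 1439 * 0.056 = 80.584
E = 80.584 * 26.0 / 100 = 20.95 t/ha

20.95


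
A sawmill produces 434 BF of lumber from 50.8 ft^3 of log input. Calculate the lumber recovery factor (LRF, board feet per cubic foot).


Formula: LRF = Lumber Output (BF) / Log Input (ft^3)
LRF = 434 BF / 50.8 ft^3
LRF = 8.54 BF/ft^3

8.54


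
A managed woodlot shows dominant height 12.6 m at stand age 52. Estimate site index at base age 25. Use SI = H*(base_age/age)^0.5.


Formula: SI = H_dom * (base_age / age)^0.5
Age ratio = 25 / 52 = 0.48077
sqrt(age_ratio) = 0.69338
SI = 12.6 * 0.69338 = 8.7 m

8.7


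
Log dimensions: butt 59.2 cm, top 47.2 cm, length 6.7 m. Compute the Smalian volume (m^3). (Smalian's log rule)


Smalian: V = (A1 + A2)/2 * L,  A = pi*(D/200)^2
A1 = pi*(59.2/200)^2 = 0.275254 m^2
A2 = pi*(47.2/200)^2 = 0.174974 m^2
V = (0.275254+0.174974)/2*6.7 = 1.5083 m^3

1.5083


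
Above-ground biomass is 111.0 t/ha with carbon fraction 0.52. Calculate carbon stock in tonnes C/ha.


Formula: Carbon Stock = Biomass * Carbon Fraction
C = 111.0 t/ha * 0.52
C = 57.7 t C/ha

57.7


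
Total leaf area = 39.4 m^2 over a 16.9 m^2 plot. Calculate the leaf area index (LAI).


Formula: LAI = total leaf area / ground area  (dimensionless)
LAI = 39.4 m^2 / 16.9 m^2
LAI = 2.33

2.33


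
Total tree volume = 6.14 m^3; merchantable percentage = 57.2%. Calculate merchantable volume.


Formula: MV = V_total * (merchantable_pct / 100)
Merchantable fraction = 57.2% / 100 = 0.572
MV = 6.14 m^3 * 0.572 = 3.512 m^3

3.512


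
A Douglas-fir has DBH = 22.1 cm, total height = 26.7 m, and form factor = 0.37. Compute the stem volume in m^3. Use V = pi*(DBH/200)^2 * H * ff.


Formula: V = pi * (DBH/200)^2 * H * ff
Radius = DBH/200 = 22.1/200 = 0.1105 m
Radius^2 = 0.1105^2 = 0.01221025 m^2
V = pi * 0.01221025 * 26.7 * 0.37
V = 0.379 m^3

0.379


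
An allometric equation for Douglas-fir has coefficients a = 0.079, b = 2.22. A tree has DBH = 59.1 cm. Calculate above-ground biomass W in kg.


Formula: W = a * DBH^b  (allometric power law)
DBH^b = 59.1^2.22 = 8568.8829
W = 0.079 * 8568.8829 = 676.9 kg

676.9


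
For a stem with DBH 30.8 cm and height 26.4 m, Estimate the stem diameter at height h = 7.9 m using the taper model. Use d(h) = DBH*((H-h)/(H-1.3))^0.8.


Taper: d(h) = DBH * ((H - h) / (H - 1.3))^0.8
Numerator = H - h = 26.4 - 7.9 = 18.5 m
Denominator = H - 1.3 = 26.4 - 1.3 = 25.1 m
Ratio = 18.5 / 25.1 = 0.73705
d = 30.8 * 0.73705^0.8 = 24.1 cm

24.1


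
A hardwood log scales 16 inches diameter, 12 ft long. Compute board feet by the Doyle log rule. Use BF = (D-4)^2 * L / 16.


Doyle: BF = (D - 4)^2 * L / 16
Adjusted diameter = 16 - 4 = 12 in
(D-4)^2 = 12^2 = 144
BF = 144 * 12 / 16 = 108 BF

108


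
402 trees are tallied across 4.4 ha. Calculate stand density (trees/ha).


Formula: Stand Density = N_trees / Area_ha
Density = 402 trees / 4.4 ha
Density = 91 trees/ha

91


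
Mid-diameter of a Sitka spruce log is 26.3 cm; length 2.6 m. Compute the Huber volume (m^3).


Huber: V = Am * L,  Am = pi*(Dm/200)^2
Am = pi*(26.3/200)^2 = 0.054325 m^2
V = 0.054325*2.6 = 0.1412 m^3

0.1412


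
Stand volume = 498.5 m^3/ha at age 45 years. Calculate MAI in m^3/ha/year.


Formula: MAI = Total Volume / Stand Age
MAI = 498.5 m^3/ha / 45 years
MAI = 11.08 m^3/ha/year

11.08


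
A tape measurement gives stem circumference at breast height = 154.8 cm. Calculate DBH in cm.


Formula: DBH = C / pi
DBH = 154.8 / pi
pi = 3.14159...
DBH = 49.3 cm

49.3


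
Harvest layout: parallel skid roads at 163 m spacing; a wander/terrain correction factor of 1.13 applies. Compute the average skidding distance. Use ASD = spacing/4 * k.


Formula: ASD = (spacing / 4) * correction
Uncorrected distance = spacing / 4 = 163 / 4 = 40.75 m
ASD = 40.75 * 1.13 = 46 m

46


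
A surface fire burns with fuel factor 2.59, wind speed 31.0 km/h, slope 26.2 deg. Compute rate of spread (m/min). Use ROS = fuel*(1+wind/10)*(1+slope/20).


Formula: ROS = fuel * (1 + wind/10) * (1 + slope/20)
Wind factor = 1 + 31.0/10 = 4.1
Slope factor = 1 + 26.2/20 = 2.31
ROS = 2.59 * 4.1 * 2.31 = 24.53 m/min

24.53


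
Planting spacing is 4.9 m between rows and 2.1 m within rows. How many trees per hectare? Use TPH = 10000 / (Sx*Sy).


Formula: TPH = 10000 m^2/ha / (spacing_x * spacing_y)
Area per tree = 4.9 m * 2.1 m = 10.29 m^2
TPH = 10000 / 10.29 = 972 trees/ha

972


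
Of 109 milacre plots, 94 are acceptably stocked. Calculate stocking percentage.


Formula: Stocking % = stocked plots / total plots * 100
Stocking = 94 / 109 * 100
Stocking = 0.8624 * 100 = 86.2%

86.2


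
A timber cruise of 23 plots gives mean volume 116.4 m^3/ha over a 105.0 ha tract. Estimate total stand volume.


Formula: Total Volume = Mean Volume per ha * Total Area
Total Volume = 116.4 m^3/ha * 105.0 ha
Total Volume = 12222 m^3

12222


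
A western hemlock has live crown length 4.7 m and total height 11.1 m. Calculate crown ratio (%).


Formula: Crown Ratio = (Crown Length / Total Height) * 100
CR = (4.7 m / 11.1 m) * 100
CR = 0.4234 * 100 = 42.3%

42.3


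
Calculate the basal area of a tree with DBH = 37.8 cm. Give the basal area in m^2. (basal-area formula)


Formula: BA = pi * (DBH/2)^2 / 10000  (cm^2 to m^2)
Radius = DBH/2 = 37.8/2 = 18.9 cm
BA = pi * 18.9^2 / 10000
   = 1122.2083 cm^2 / 10000
   = 0.1122 m^2

0.1122


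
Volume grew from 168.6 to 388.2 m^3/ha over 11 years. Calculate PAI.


Formula: PAI = (V_T2 - V_T1) / (T2 - T1)
Volume increment = 388.2 - 168.6 = 219.6 m^3/ha
PAI = 219.6 / 11 = 19.96 m^3/ha/year

19.96


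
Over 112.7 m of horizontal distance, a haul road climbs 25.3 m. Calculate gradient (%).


Formula: Gradient = rise / run * 100
Gradient = 25.3 / 112.7 * 100 = 22.4%

22.4


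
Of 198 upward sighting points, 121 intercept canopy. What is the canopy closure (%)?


Formula: Canopy closure = covered points / total points * 100
Closure = 121 / 198 * 100
Closure = 0.6111 * 100 = 61.1%

61.1


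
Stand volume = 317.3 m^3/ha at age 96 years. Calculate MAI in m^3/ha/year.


Formula: MAI = Total Volume / Stand Age
MAI = 317.3 m^3/ha / 96 years
MAI = 3.31 m^3/ha/year

3.31


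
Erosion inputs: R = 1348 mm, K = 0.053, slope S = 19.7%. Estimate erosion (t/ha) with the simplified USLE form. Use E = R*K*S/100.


Formula: E = R * K * S / 100  (simplified USLE)
R * K = 1348 * 0.053 = 71.444
E = 71.444 * 19.7 / 100 = 14.07 t/ha

14.07


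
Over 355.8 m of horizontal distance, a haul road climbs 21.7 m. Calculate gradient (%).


Formula: Gradient = rise / run * 100
Gradient = 21.7 / 355.8 * 100 = 6.1%

6.1


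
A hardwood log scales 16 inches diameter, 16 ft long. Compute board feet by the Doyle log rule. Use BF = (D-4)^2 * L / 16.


Doyle: BF = (D - 4)^2 * L / 16
Adjusted diameter = 16 - 4 = 12 in
(D-4)^2 = 12^2 = 144
BF = 144 * 16 / 16 = 144 BF

144


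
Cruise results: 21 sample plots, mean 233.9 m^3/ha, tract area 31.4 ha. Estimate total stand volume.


Formula: Total Volume = Mean Volume per ha * Total Area
Total Volume = 233.9 m^3/ha * 31.4 ha
Total Volume = 7344 m^3

7344


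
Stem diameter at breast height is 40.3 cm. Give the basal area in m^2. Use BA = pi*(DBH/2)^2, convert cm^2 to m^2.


Formula: BA = pi * (DBH/2)^2 / 10000  (cm^2 to m^2)
Radius = DBH/2 = 40.3/2 = 20.15 cm
BA = pi * 20.15^2 / 10000
   = 1275.5573 cm^2 / 10000
   = 0.1276 m^2

0.1276


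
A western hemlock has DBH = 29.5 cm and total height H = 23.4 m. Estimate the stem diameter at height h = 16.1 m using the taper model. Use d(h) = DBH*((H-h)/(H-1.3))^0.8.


Taper: d(h) = DBH * ((H - h) / (H - 1.3))^0.8
Numerator = H - h = 23.4 - 16.1 = 7.3 m
Denominator = H - 1.3 = 23.4 - 1.3 = 22.1 m
Ratio = 7.3 / 22.1 = 0.33032
d = 29.5 * 0.33032^0.8 = 12.2 cm

12.2


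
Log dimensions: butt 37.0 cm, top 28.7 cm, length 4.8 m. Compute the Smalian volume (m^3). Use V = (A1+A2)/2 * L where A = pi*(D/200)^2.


Smalian: V = (A1 + A2)/2 * L,  A = pi*(D/200)^2
A1 = pi*(37.0/200)^2 = 0.107521 m^2
A2 = pi*(28.7/200)^2 = 0.064692 m^2
V = (0.107521+0.064692)/2*4.8 = 0.4133 m^3

0.4133


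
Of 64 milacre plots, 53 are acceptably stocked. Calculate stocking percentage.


Formula: Stocking % = stocked plots / total plots * 100
Stocking = 53 / 64 * 100
Stocking = 0.8281 * 100 = 82.8%

82.8


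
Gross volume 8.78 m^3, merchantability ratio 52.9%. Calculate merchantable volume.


Formula: MV = V_total * (merchantable_pct / 100)
Merchantable fraction = 52.9% / 100 = 0.529
MV = 8.78 m^3 * 0.529 = 4.645 m^3

4.645


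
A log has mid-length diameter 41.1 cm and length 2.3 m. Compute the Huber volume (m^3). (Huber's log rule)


Huber: V = Am * L,  Am = pi*(Dm/200)^2
Am = pi*(41.1/200)^2 = 0.13267 m^2
V = 0.13267*2.3 = 0.3051 m^3

0.3051


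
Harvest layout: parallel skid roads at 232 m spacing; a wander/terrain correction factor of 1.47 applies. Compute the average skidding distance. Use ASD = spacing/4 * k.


Formula: ASD = (spacing / 4) * correction
Uncorrected distance = spacing / 4 = 232 / 4 = 58 m
ASD = 58 * 1.47 = 85 m

85


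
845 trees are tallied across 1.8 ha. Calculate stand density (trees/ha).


Formula: Stand Density = N_trees / Area_ha
Density = 845 trees / 1.8 ha
Density = 469 trees/ha

469


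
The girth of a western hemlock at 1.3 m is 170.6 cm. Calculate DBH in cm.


Formula: DBH = C / pi
DBH = 170.6 / pi
pi = 3.14159...
DBH = 54.3 cm

54.3


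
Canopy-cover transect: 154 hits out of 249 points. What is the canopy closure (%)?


Formula: Canopy closure = covered points / total points * 100
Closure = 154 / 249 * 100
Closure = 0.6185 * 100 = 61.8%

61.8


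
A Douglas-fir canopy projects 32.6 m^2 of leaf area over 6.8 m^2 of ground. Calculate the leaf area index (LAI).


Formula: LAI = total leaf area / ground area  (dimensionless)
LAI = 32.6 m^2 / 6.8 m^2
LAI = 4.79

4.79


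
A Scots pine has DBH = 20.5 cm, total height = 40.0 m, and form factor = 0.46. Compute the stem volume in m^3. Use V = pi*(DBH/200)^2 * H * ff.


Formula: V = pi * (DBH/200)^2 * H * ff
Radius = DBH/200 = 20.5/200 = 0.1025 m
Radius^2 = 0.1025^2 = 0.01050625 m^2
V = pi * 0.01050625 * 40.0 * 0.46
V = 0.607 m^3

0.607


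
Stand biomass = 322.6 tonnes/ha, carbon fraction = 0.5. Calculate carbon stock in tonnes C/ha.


Formula: Carbon Stock = Biomass * Carbon Fraction
C = 322.6 t/ha * 0.5
C = 161.3 t C/ha

161.3


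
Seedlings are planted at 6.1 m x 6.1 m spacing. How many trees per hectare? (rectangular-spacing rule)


Formula: TPH = 10000 m^2/ha / (spacing_x * spacing_y)
Area per tree = 6.1 m * 6.1 m = 37.21 m^2
TPH = 10000 / 37.21 = 269 trees/ha

269


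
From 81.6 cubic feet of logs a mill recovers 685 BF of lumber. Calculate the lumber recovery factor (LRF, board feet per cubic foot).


Formula: LRF = Lumber Output (BF) / Log Input (ft^3)
LRF = 685 BF / 81.6 ft^3
LRF = 8.39 BF/ft^3

8.39


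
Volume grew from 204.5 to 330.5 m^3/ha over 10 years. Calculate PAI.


Formula: PAI = (V_T2 - V_T1) / (T2 - T1)
Volume increment = 330.5 - 204.5 = 126.0 m^3/ha
PAI = 126.0 / 10 = 12.6 m^3/ha/year

12.6


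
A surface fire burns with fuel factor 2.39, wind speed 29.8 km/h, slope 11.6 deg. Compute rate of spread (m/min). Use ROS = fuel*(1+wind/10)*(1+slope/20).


Formula: ROS = fuel * (1 + wind/10) * (1 + slope/20)
Wind factor = 1 + 29.8/10 = 3.98
Slope factor = 1 + 11.6/20 = 1.58
ROS = 2.39 * 3.98 * 1.58 = 15.03 m/min

15.03


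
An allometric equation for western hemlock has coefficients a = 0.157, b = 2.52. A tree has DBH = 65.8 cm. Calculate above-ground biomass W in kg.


Formula: W = a * DBH^b  (allometric power law)
DBH^b = 65.8^2.52 = 38188.2056
W = 0.157 * 38188.2056 = 5995.5 kg

5995.5


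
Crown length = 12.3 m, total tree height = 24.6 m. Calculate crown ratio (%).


Formula: Crown Ratio = (Crown Length / Total Height) * 100
CR = (12.3 m / 24.6 m) * 100
CR = 0.5 * 100 = 50.0%

50.0


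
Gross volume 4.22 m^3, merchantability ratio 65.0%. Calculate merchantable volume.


Formula: MV = V_total * (merchantable_pct / 100)
Merchantable fraction = 65.0% / 100 = 0.65
MV = 4.22 m^3 * 0.65 = 2.743 m^3

2.743


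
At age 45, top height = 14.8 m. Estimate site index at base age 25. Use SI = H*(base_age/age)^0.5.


Formula: SI = H_dom * (base_age / age)^0.5
Age ratio = 25 / 45 = 0.55556
sqrt(age_ratio) = 0.74536
SI = 14.8 * 0.74536 = 11.0 m

11.0


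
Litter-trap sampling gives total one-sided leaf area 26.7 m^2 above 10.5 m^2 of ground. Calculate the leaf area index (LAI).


Formula: LAI = total leaf area / ground area  (dimensionless)
LAI = 26.7 m^2 / 10.5 m^2
LAI = 2.54

2.54


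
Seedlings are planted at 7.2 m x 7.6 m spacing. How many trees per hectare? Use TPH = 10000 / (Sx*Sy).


Formula: TPH = 10000 m^2/ha / (spacing_x * spacing_y)
Area per tree = 7.2 m * 7.6 m = 54.72 m^2
TPH = 10000 / 54.72 = 183 trees/ha

183


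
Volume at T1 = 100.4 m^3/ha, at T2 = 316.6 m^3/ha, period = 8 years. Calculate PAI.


Formula: PAI = (V_T2 - V_T1) / (T2 - T1)
Volume increment = 316.6 - 100.4 = 216.2 m^3/ha
PAI = 216.2 / 8 = 27.03 m^3/ha/year

27.03


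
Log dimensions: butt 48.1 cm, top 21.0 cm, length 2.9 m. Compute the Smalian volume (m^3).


Smalian: V = (A1 + A2)/2 * L,  A = pi*(D/200)^2
A1 = pi*(48.1/200)^2 = 0.181711 m^2
A2 = pi*(21.0/200)^2 = 0.034636 m^2
V = (0.181711+0.034636)/2*2.9 = 0.3137 m^3

0.3137


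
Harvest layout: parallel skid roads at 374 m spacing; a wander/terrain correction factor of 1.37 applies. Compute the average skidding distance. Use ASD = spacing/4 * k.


Formula: ASD = (spacing / 4) * correction
Uncorrected distance = spacing / 4 = 374 / 4 = 93.5 m
ASD = 93.5 * 1.37 = 128 m

128


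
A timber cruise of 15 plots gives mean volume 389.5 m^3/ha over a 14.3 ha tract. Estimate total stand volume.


Formula: Total Volume = Mean Volume per ha * Total Area
Total Volume = 389.5 m^3/ha * 14.3 ha
Total Volume = 5570 m^3

5570


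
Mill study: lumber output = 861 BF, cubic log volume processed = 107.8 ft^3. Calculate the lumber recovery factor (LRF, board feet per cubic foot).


Formula: LRF = Lumber Output (BF) / Log Input (ft^3)
LRF = 861 BF / 107.8 ft^3
LRF = 7.99 BF/ft^3

7.99


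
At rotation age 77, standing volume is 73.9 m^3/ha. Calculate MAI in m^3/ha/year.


Formula: MAI = Total Volume / Stand Age
MAI = 73.9 m^3/ha / 77 years
MAI = 0.96 m^3/ha/year

0.96


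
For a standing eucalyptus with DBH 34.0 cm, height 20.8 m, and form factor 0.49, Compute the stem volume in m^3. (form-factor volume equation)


Formula: V = pi * (DBH/200)^2 * H * ff
Radius = DBH/200 = 34.0/200 = 0.17 m
Radius^2 = 0.17^2 = 0.0289 m^2
V = pi * 0.0289 * 20.8 * 0.49
V = 0.925 m^3

0.925


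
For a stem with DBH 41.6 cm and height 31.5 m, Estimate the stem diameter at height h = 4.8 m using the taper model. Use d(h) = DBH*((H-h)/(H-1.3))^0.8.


Taper: d(h) = DBH * ((H - h) / (H - 1.3))^0.8
Numerator = H - h = 31.5 - 4.8 = 26.7 m
Denominator = H - 1.3 = 31.5 - 1.3 = 30.2 m
Ratio = 26.7 / 30.2 = 0.88411
d = 41.6 * 0.88411^0.8 = 37.7 cm

37.7


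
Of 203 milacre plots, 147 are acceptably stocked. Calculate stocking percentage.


Formula: Stocking % = stocked plots / total plots * 100
Stocking = 147 / 203 * 100
Stocking = 0.7241 * 100 = 72.4%

72.4


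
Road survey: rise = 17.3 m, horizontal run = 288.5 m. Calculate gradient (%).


Formula: Gradient = rise / run * 100
Gradient = 17.3 / 288.5 * 100 = 6.0%

6.0


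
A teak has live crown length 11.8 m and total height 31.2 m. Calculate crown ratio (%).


Formula: Crown Ratio = (Crown Length / Total Height) * 100
CR = (11.8 m / 31.2 m) * 100
CR = 0.3782 * 100 = 37.8%

37.8


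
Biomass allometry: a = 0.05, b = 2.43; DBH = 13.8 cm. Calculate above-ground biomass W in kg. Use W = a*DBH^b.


Formula: W = a * DBH^b  (allometric power law)
DBH^b = 13.8^2.43 = 588.7165
W = 0.05 * 588.7165 = 29.4 kg

29.4


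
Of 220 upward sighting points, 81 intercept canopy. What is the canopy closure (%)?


Formula: Canopy closure = covered points / total points * 100
Closure = 81 / 220 * 100
Closure = 0.3682 * 100 = 36.8%

36.8


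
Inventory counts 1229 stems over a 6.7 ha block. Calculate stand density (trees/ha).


Formula: Stand Density = N_trees / Area_ha
Density = 1229 trees / 6.7 ha
Density = 183 trees/ha

183


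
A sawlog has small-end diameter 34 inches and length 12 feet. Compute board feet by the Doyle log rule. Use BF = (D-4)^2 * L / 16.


Doyle: BF = (D - 4)^2 * L / 16
Adjusted diameter = 34 - 4 = 30 in
(D-4)^2 = 30^2 = 900
BF = 900 * 12 / 16 = 675 BF

675


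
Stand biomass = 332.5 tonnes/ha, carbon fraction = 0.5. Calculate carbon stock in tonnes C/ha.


Formula: Carbon Stock = Biomass * Carbon Fraction
C = 332.5 t/ha * 0.5
C = 166.3 t C/ha

166.3


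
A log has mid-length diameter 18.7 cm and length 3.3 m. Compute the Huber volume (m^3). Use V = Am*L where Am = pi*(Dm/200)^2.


Huber: V = Am * L,  Am = pi*(Dm/200)^2
Am = pi*(18.7/200)^2 = 0.027465 m^2
V = 0.027465*3.3 = 0.0906 m^3

0.0906


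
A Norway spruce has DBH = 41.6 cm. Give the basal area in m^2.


Formula: BA = pi * (DBH/2)^2 / 10000  (cm^2 to m^2)
Radius = DBH/2 = 41.6/2 = 20.8 cm
BA = pi * 20.8^2 / 10000
   = 1359.1786 cm^2 / 10000
   = 0.1359 m^2

0.1359


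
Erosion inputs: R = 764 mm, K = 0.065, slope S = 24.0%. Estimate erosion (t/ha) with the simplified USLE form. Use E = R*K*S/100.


Formula: E = R * K * S / 100  (simplified USLE)
R * K = 764 * 0.065 = 49.66
E = 49.66 * 24.0 / 100 = 11.92 t/ha

11.92


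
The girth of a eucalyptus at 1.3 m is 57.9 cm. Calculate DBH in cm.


Formula: DBH = C / pi
DBH = 57.9 / pi
pi = 3.14159...
DBH = 18.4 cm

18.4


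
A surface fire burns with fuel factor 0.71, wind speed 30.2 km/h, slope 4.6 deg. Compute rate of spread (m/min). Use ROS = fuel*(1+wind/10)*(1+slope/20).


Formula: ROS = fuel * (1 + wind/10) * (1 + slope/20)
Wind factor = 1 + 30.2/10 = 4.02
Slope factor = 1 + 4.6/20 = 1.23
ROS = 0.71 * 4.02 * 1.23 = 3.51 m/min

3.51


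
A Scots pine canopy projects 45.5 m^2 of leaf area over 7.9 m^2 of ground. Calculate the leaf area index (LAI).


Formula: LAI = total leaf area / ground area  (dimensionless)
LAI = 45.5 m^2 / 7.9 m^2
LAI = 5.76

5.76


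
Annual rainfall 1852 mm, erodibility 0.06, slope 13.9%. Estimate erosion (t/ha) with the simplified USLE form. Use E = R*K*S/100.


Formula: E = R * K * S / 100  (simplified USLE)
R * K = 1852 * 0.06 = 111.12
E = 111.12 * 13.9 / 100 = 15.45 t/ha

15.45


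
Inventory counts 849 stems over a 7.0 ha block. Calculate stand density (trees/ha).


Formula: Stand Density = N_trees / Area_ha
Density = 849 trees / 7.0 ha
Density = 121 trees/ha

121


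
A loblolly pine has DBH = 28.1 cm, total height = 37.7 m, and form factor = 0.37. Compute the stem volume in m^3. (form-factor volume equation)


Formula: V = pi * (DBH/200)^2 * H * ff
Radius = DBH/200 = 28.1/200 = 0.1405 m
Radius^2 = 0.1405^2 = 0.01974025 m^2
V = pi * 0.01974025 * 37.7 * 0.37
V = 0.865 m^3

0.865


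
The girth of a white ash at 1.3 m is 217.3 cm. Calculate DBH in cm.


Formula: DBH = C / pi
DBH = 217.3 / pi
pi = 3.14159...
DBH = 69.2 cm

69.2


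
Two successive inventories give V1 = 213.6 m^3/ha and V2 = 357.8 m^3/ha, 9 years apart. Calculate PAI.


Formula: PAI = (V_T2 - V_T1) / (T2 - T1)
Volume increment = 357.8 - 213.6 = 144.2 m^3/ha
PAI = 144.2 / 9 = 16.02 m^3/ha/year

16.02


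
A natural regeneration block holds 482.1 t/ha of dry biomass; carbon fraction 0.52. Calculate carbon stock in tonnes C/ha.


Formula: Carbon Stock = Biomass * Carbon Fraction
C = 482.1 t/ha * 0.52
C = 250.7 t C/ha

250.7


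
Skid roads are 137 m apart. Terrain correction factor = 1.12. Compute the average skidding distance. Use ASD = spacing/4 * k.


Formula: ASD = (spacing / 4) * correction
Uncorrected distance = spacing / 4 = 137 / 4 = 34.25 m
ASD = 34.25 * 1.12 = 38 m

38


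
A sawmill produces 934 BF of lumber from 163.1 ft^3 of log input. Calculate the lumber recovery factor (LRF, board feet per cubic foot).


Formula: LRF = Lumber Output (BF) / Log Input (ft^3)
LRF = 934 BF / 163.1 ft^3
LRF = 5.73 BF/ft^3

5.73


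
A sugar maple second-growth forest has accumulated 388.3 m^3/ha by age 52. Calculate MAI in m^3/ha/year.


Formula: MAI = Total Volume / Stand Age
MAI = 388.3 m^3/ha / 52 years
MAI = 7.47 m^3/ha/year

7.47


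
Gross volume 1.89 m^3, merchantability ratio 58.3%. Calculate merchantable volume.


Formula: MV = V_total * (merchantable_pct / 100)
Merchantable fraction = 58.3% / 100 = 0.583
MV = 1.89 m^3 * 0.583 = 1.102 m^3

1.102


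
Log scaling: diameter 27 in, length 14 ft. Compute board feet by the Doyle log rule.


Doyle: BF = (D - 4)^2 * L / 16
Adjusted diameter = 27 - 4 = 23 in
(D-4)^2 = 23^2 = 529
BF = 529 * 14 / 16 = 463 BF

463


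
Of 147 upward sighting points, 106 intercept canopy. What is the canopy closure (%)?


Formula: Canopy closure = covered points / total points * 100
Closure = 106 / 147 * 100
Closure = 0.7211 * 100 = 72.1%

72.1


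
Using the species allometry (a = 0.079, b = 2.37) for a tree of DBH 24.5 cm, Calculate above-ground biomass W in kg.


Formula: W = a * DBH^b  (allometric power law)
DBH^b = 24.5^2.37 = 1960.3049
W = 0.079 * 1960.3049 = 154.9 kg

154.9


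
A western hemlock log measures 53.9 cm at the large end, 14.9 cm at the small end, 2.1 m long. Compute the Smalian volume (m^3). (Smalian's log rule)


Smalian: V = (A1 + A2)/2 * L,  A = pi*(D/200)^2
A1 = pi*(53.9/200)^2 = 0.228175 m^2
A2 = pi*(14.9/200)^2 = 0.017437 m^2
V = (0.228175+0.017437)/2*2.1 = 0.2579 m^3

0.2579


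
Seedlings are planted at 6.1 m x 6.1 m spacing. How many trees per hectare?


Formula: TPH = 10000 m^2/ha / (spacing_x * spacing_y)
Area per tree = 6.1 m * 6.1 m = 37.21 m^2
TPH = 10000 / 37.21 = 269 trees/ha

269


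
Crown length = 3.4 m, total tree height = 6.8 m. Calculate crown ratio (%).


Formula: Crown Ratio = (Crown Length / Total Height) * 100
CR = (3.4 m / 6.8 m) * 100
CR = 0.5 * 100 = 50.0%

50.0


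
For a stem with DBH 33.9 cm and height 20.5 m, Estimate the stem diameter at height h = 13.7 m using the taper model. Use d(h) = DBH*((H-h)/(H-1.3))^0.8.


Taper: d(h) = DBH * ((H - h) / (H - 1.3))^0.8
Numerator = H - h = 20.5 - 13.7 = 6.8 m
Denominator = H - 1.3 = 20.5 - 1.3 = 19.2 m
Ratio = 6.8 / 19.2 = 0.35417
d = 33.9 * 0.35417^0.8 = 14.8 cm

14.8


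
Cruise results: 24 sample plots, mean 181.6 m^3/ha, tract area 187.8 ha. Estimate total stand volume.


Formula: Total Volume = Mean Volume per ha * Total Area
Total Volume = 181.6 m^3/ha * 187.8 ha
Total Volume = 34104 m^3

34104


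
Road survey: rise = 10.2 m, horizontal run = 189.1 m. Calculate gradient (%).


Formula: Gradient = rise / run * 100
Gradient = 10.2 / 189.1 * 100 = 5.4%

5.4


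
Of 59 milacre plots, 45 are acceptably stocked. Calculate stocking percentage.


Formula: Stocking % = stocked plots / total plots * 100
Stocking = 45 / 59 * 100
Stocking = 0.7627 * 100 = 76.3%

76.3


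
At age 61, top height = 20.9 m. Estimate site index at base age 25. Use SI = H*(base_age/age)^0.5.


Formula: SI = H_dom * (base_age / age)^0.5
Age ratio = 25 / 61 = 0.40984
sqrt(age_ratio) = 0.64018
SI = 20.9 * 0.64018 = 13.4 m

13.4


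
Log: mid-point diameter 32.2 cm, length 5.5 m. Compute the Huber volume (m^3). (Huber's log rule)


Huber: V = Am * L,  Am = pi*(Dm/200)^2
Am = pi*(32.2/200)^2 = 0.081433 m^2
V = 0.081433*5.5 = 0.4479 m^3

0.4479


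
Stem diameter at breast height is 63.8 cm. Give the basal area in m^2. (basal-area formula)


Formula: BA = pi * (DBH/2)^2 / 10000  (cm^2 to m^2)
Radius = DBH/2 = 63.8/2 = 31.9 cm
BA = pi * 31.9^2 / 10000
   = 3196.9161 cm^2 / 10000
   = 0.3197 m^2

0.3197


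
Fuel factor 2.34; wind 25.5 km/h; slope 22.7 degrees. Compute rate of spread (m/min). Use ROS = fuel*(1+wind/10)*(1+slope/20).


Formula: ROS = fuel * (1 + wind/10) * (1 + slope/20)
Wind factor = 1 + 25.5/10 = 3.55
Slope factor = 1 + 22.7/20 = 2.135
ROS = 2.34 * 3.55 * 2.135 = 17.74 m/min

17.74


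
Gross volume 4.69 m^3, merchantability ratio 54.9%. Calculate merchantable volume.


Formula: MV = V_total * (merchantable_pct / 100)
Merchantable fraction = 54.9% / 100 = 0.549
MV = 4.69 m^3 * 0.549 = 2.575 m^3

2.575


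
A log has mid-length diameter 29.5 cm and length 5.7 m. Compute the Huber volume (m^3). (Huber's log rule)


Huber: V = Am * L,  Am = pi*(Dm/200)^2
Am = pi*(29.5/200)^2 = 0.068349 m^2
V = 0.068349*5.7 = 0.3896 m^3

0.3896


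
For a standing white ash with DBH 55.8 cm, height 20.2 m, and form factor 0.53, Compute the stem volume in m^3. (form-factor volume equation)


Formula: V = pi * (DBH/200)^2 * H * ff
Radius = DBH/200 = 55.8/200 = 0.279 m
Radius^2 = 0.279^2 = 0.077841 m^2
V = pi * 0.077841 * 20.2 * 0.53
V = 2.618 m^3

2.618


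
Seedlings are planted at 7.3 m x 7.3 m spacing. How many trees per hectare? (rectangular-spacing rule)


Formula: TPH = 10000 m^2/ha / (spacing_x * spacing_y)
Area per tree = 7.3 m * 7.3 m = 53.29 m^2
TPH = 10000 / 53.29 = 188 trees/ha

188


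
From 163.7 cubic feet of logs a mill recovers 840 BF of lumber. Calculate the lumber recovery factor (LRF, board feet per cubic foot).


Formula: LRF = Lumber Output (BF) / Log Input (ft^3)
LRF = 840 BF / 163.7 ft^3
LRF = 5.13 BF/ft^3

5.13


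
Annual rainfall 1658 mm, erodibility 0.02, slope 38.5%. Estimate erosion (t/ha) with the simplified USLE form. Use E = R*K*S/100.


Formula: E = R * K * S / 100  (simplified USLE)
R * K = 1658 * 0.02 = 33.16
E = 33.16 * 38.5 / 100 = 12.77 t/ha

12.77


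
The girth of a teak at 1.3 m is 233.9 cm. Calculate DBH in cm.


Formula: DBH = C / pi
DBH = 233.9 / pi
pi = 3.14159...
DBH = 74.5 cm

74.5


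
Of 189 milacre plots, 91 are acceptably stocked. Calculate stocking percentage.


Formula: Stocking % = stocked plots / total plots * 100
Stocking = 91 / 189 * 100
Stocking = 0.4815 * 100 = 48.1%

48.1


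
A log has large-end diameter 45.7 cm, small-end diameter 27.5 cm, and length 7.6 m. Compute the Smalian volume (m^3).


Smalian: V = (A1 + A2)/2 * L,  A = pi*(D/200)^2
A1 = pi*(45.7/200)^2 = 0.16403 m^2
A2 = pi*(27.5/200)^2 = 0.059396 m^2
V = (0.16403+0.059396)/2*7.6 = 0.849 m^3

0.849


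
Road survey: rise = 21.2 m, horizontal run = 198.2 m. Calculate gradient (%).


Formula: Gradient = rise / run * 100
Gradient = 21.2 / 198.2 * 100 = 10.7%

10.7


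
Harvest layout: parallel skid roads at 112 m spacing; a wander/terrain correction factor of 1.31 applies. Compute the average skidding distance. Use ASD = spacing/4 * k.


Formula: ASD = (spacing / 4) * correction
Uncorrected distance = spacing / 4 = 112 / 4 = 28 m
ASD = 28 * 1.31 = 37 m

37


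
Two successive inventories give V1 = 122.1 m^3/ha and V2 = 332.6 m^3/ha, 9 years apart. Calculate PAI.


Formula: PAI = (V_T2 - V_T1) / (T2 - T1)
Volume increment = 332.6 - 122.1 = 210.5 m^3/ha
PAI = 210.5 / 9 = 23.39 m^3/ha/year

23.39


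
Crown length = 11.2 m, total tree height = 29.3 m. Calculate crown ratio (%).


Formula: Crown Ratio = (Crown Length / Total Height) * 100
CR = (11.2 m / 29.3 m) * 100
CR = 0.3823 * 100 = 38.2%

38.2


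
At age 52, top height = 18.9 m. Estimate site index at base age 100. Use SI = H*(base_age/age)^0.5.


Formula: SI = H_dom * (base_age / age)^0.5
Age ratio = 100 / 52 = 1.92308
sqrt(age_ratio) = 1.38675
SI = 18.9 * 1.38675 = 26.2 m

26.2


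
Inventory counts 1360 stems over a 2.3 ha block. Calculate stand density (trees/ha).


Formula: Stand Density = N_trees / Area_ha
Density = 1360 trees / 2.3 ha
Density = 591 trees/ha

591


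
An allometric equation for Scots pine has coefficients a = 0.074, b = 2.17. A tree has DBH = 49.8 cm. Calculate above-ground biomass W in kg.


Formula: W = a * DBH^b  (allometric power law)
DBH^b = 49.8^2.17 = 4819.3412
W = 0.074 * 4819.3412 = 356.6 kg

356.6


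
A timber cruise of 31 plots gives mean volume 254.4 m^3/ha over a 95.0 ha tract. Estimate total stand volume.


Formula: Total Volume = Mean Volume per ha * Total Area
Total Volume = 254.4 m^3/ha * 95.0 ha
Total Volume = 24168 m^3

24168


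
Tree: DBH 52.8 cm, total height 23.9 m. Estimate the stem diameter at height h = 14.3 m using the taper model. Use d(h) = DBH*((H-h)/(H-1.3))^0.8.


Taper: d(h) = DBH * ((H - h) / (H - 1.3))^0.8
Numerator = H - h = 23.9 - 14.3 = 9.6 m
Denominator = H - 1.3 = 23.9 - 1.3 = 22.6 m
Ratio = 9.6 / 22.6 = 0.42478
d = 52.8 * 0.42478^0.8 = 26.6 cm

26.6


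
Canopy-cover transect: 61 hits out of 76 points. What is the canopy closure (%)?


Formula: Canopy closure = covered points / total points * 100
Closure = 61 / 76 * 100
Closure = 0.8026 * 100 = 80.3%

80.3


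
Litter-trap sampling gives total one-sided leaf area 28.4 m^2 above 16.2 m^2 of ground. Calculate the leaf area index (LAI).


Formula: LAI = total leaf area / ground area  (dimensionless)
LAI = 28.4 m^2 / 16.2 m^2
LAI = 1.75

1.75


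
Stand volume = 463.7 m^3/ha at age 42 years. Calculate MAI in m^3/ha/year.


Formula: MAI = Total Volume / Stand Age
MAI = 463.7 m^3/ha / 42 years
MAI = 11.04 m^3/ha/year

11.04


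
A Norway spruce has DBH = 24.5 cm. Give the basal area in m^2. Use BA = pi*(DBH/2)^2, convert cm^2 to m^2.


Formula: BA = pi * (DBH/2)^2 / 10000  (cm^2 to m^2)
Radius = DBH/2 = 24.5/2 = 12.25 cm
BA = pi * 12.25^2 / 10000
   = 471.4352 cm^2 / 10000
   = 0.0471 m^2

0.0471


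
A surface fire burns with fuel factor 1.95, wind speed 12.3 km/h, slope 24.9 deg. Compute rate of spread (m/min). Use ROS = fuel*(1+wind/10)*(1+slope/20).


Formula: ROS = fuel * (1 + wind/10) * (1 + slope/20)
Wind factor = 1 + 12.3/10 = 2.23
Slope factor = 1 + 24.9/20 = 2.245
ROS = 1.95 * 2.23 * 2.245 = 9.76 m/min

9.76


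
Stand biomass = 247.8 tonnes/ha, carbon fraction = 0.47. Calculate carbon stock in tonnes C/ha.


Formula: Carbon Stock = Biomass * Carbon Fraction
C = 247.8 t/ha * 0.47
C = 116.5 t C/ha

116.5


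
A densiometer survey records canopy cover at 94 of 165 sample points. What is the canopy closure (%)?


Formula: Canopy closure = covered points / total points * 100
Closure = 94 / 165 * 100
Closure = 0.5697 * 100 = 57.0%

57.0


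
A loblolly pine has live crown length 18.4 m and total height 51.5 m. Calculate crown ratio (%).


Formula: Crown Ratio = (Crown Length / Total Height) * 100
CR = (18.4 m / 51.5 m) * 100
CR = 0.3573 * 100 = 35.7%

35.7


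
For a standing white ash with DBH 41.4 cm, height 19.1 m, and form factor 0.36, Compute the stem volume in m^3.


Formula: V = pi * (DBH/200)^2 * H * ff
Radius = DBH/200 = 41.4/200 = 0.207 m
Radius^2 = 0.207^2 = 0.042849 m^2
V = pi * 0.042849 * 19.1 * 0.36
V = 0.926 m^3

0.926


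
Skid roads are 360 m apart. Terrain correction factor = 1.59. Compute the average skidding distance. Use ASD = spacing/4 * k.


Formula: ASD = (spacing / 4) * correction
Uncorrected distance = spacing / 4 = 360 / 4 = 90 m
ASD = 90 * 1.59 = 143 m

143


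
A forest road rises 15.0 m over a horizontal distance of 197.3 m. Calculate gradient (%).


Formula: Gradient = rise / run * 100
Gradient = 15.0 / 197.3 * 100 = 7.6%

7.6


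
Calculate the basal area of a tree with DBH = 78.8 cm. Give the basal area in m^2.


Formula: BA = pi * (DBH/2)^2 / 10000  (cm^2 to m^2)
Radius = DBH/2 = 78.8/2 = 39.4 cm
BA = pi * 39.4^2 / 10000
   = 4876.8828 cm^2 / 10000
   = 0.4877 m^2

0.4877


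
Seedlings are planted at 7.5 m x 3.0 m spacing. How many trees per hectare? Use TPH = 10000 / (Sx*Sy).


Formula: TPH = 10000 m^2/ha / (spacing_x * spacing_y)
Area per tree = 7.5 m * 3.0 m = 22.5 m^2
TPH = 10000 / 22.5 = 444 trees/ha

444


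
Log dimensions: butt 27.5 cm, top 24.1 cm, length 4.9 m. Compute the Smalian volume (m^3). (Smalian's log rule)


Smalian: V = (A1 + A2)/2 * L,  A = pi*(D/200)^2
A1 = pi*(27.5/200)^2 = 0.059396 m^2
A2 = pi*(24.1/200)^2 = 0.045617 m^2
V = (0.059396+0.045617)/2*4.9 = 0.2573 m^3

0.2573


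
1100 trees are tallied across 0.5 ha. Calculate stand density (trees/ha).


Formula: Stand Density = N_trees / Area_ha
Density = 1100 trees / 0.5 ha
Density = 2200 trees/ha

2200


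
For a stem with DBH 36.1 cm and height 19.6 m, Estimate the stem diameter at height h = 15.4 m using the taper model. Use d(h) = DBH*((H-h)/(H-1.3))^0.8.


Taper: d(h) = DBH * ((H - h) / (H - 1.3))^0.8
Numerator = H - h = 19.6 - 15.4 = 4.2 m
Denominator = H - 1.3 = 19.6 - 1.3 = 18.3 m
Ratio = 4.2 / 18.3 = 0.22951
d = 36.1 * 0.22951^0.8 = 11.1 cm

11.1


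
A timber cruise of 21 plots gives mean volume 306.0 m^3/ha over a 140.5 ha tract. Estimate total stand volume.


Formula: Total Volume = Mean Volume per ha * Total Area
Total Volume = 306.0 m^3/ha * 140.5 ha
Total Volume = 42993 m^3

42993


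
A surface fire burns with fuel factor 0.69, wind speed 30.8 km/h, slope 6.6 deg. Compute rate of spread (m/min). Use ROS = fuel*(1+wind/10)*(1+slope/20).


Formula: ROS = fuel * (1 + wind/10) * (1 + slope/20)
Wind factor = 1 + 30.8/10 = 4.08
Slope factor = 1 + 6.6/20 = 1.33
ROS = 0.69 * 4.08 * 1.33 = 3.74 m/min

3.74


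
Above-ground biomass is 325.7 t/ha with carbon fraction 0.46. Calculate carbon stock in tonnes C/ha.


Formula: Carbon Stock = Biomass * Carbon Fraction
C = 325.7 t/ha * 0.46
C = 149.8 t C/ha

149.8


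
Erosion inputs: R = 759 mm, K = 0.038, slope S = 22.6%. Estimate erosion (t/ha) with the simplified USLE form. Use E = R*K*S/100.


Formula: E = R * K * S / 100  (simplified USLE)
R * K = 759 * 0.038 = 28.842
E = 28.842 * 22.6 / 100 = 6.52 t/ha

6.52


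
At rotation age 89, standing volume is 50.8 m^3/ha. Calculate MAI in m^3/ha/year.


Formula: MAI = Total Volume / Stand Age
MAI = 50.8 m^3/ha / 89 years
MAI = 0.57 m^3/ha/year

0.57


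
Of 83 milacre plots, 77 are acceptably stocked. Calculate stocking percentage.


Formula: Stocking % = stocked plots / total plots * 100
Stocking = 77 / 83 * 100
Stocking = 0.9277 * 100 = 92.8%

92.8


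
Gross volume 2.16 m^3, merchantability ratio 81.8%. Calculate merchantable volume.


Formula: MV = V_total * (merchantable_pct / 100)
Merchantable fraction = 81.8% / 100 = 0.818
MV = 2.16 m^3 * 0.818 = 1.767 m^3

1.767


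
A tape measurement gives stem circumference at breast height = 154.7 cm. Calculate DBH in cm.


Formula: DBH = C / pi
DBH = 154.7 / pi
pi = 3.14159...
DBH = 49.2 cm

49.2


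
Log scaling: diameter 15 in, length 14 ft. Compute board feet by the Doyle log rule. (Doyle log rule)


Doyle: BF = (D - 4)^2 * L / 16
Adjusted diameter = 15 - 4 = 11 in
(D-4)^2 = 11^2 = 121
BF = 121 * 14 / 16 = 106 BF

106


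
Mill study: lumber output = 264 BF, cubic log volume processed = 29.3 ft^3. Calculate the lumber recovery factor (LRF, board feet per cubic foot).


Formula: LRF = Lumber Output (BF) / Log Input (ft^3)
LRF = 264 BF / 29.3 ft^3
LRF = 9.01 BF/ft^3

9.01


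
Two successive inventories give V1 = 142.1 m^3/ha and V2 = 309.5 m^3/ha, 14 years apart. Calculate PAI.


Formula: PAI = (V_T2 - V_T1) / (T2 - T1)
Volume increment = 309.5 - 142.1 = 167.4 m^3/ha
PAI = 167.4 / 14 = 11.96 m^3/ha/year

11.96


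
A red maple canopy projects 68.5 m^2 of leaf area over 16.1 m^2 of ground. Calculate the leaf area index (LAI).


Formula: LAI = total leaf area / ground area  (dimensionless)
LAI = 68.5 m^2 / 16.1 m^2
LAI = 4.25

4.25


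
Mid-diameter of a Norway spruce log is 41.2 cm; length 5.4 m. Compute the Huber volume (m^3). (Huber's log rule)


Huber: V = Am * L,  Am = pi*(Dm/200)^2
Am = pi*(41.2/200)^2 = 0.133317 m^2
V = 0.133317*5.4 = 0.7199 m^3

0.7199


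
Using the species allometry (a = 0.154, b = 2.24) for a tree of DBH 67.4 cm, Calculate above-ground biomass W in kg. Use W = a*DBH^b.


Formula: W = a * DBH^b  (allometric power law)
DBH^b = 67.4^2.24 = 12479.5282
W = 0.154 * 12479.5282 = 1921.8 kg

1921.8


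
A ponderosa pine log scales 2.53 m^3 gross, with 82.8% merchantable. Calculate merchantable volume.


Formula: MV = V_total * (merchantable_pct / 100)
Merchantable fraction = 82.8% / 100 = 0.828
MV = 2.53 m^3 * 0.828 = 2.095 m^3

2.095


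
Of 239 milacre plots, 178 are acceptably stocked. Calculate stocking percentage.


Formula: Stocking % = stocked plots / total plots * 100
Stocking = 178 / 239 * 100
Stocking = 0.7448 * 100 = 74.5%

74.5


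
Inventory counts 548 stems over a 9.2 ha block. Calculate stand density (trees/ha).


Formula: Stand Density = N_trees / Area_ha
Density = 548 trees / 9.2 ha
Density = 60 trees/ha

60


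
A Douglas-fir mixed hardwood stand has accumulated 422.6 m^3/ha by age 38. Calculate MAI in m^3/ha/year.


Formula: MAI = Total Volume / Stand Age
MAI = 422.6 m^3/ha / 38 years
MAI = 11.12 m^3/ha/year

11.12


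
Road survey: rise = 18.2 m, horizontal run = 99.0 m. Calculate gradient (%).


Formula: Gradient = rise / run * 100
Gradient = 18.2 / 99.0 * 100 = 18.4%

18.4


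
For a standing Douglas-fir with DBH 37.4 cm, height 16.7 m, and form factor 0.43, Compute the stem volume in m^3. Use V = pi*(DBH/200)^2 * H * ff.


Formula: V = pi * (DBH/200)^2 * H * ff
Radius = DBH/200 = 37.4/200 = 0.187 m
Radius^2 = 0.187^2 = 0.034969 m^2
V = pi * 0.034969 * 16.7 * 0.43
V = 0.789 m^3

0.789


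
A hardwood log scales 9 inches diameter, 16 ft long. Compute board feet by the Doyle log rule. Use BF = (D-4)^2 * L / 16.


Doyle: BF = (D - 4)^2 * L / 16
Adjusted diameter = 9 - 4 = 5 in
(D-4)^2 = 5^2 = 25
BF = 25 * 16 / 16 = 25 BF

25


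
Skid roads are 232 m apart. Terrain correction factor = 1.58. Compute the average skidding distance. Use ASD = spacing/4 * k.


Formula: ASD = (spacing / 4) * correction
Uncorrected distance = spacing / 4 = 232 / 4 = 58 m
ASD = 58 * 1.58 = 92 m

92


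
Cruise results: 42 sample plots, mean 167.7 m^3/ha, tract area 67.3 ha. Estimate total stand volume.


Formula: Total Volume = Mean Volume per ha * Total Area
Total Volume = 167.7 m^3/ha * 67.3 ha
Total Volume = 11286 m^3

11286


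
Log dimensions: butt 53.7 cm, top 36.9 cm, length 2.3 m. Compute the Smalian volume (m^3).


Smalian: V = (A1 + A2)/2 * L,  A = pi*(D/200)^2
A1 = pi*(53.7/200)^2 = 0.226484 m^2
A2 = pi*(36.9/200)^2 = 0.106941 m^2
V = (0.226484+0.106941)/2*2.3 = 0.3834 m^3

0.3834


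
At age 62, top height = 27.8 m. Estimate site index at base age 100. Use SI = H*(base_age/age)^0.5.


Formula: SI = H_dom * (base_age / age)^0.5
Age ratio = 100 / 62 = 1.6129
sqrt(age_ratio) = 1.27
SI = 27.8 * 1.27 = 35.3 m

35.3
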